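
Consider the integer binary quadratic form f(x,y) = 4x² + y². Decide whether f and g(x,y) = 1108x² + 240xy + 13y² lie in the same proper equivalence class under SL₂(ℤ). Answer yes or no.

D₁ = -16, D₂ = -16
f: flip: (4,0,1)→(1,0,4)
f: reduced (well bottom): (1,0,4) with a≤c, −a<b≤a
g: flip: (1108,240,13)→(13,-240,1108)
g: translate: b→-6 (≡-240 mod 26), so (13,-240,1108)→(13,-6,1)
g: flip: (13,-6,1)→(1,6,13)
g: translate: b→0 (≡6 mod 2), so (1,6,13)→(1,0,4)
g: reduced (well bottom): (1,0,4) with a≤c, −a<b≤a
reduced forms (1, 0, 4) vs (1, 0, 4) ⇒ equivalent

yes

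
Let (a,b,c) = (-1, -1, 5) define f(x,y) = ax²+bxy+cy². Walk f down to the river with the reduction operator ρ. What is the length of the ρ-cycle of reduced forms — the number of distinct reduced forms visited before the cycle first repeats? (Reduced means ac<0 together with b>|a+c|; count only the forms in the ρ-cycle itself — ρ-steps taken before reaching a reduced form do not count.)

D = 21, ⌊√D⌋ = 4
descent: ρ → (5,1,-1)
descent: ρ → (-1,3,3)  [lands on river]
river: ρ → (3,3,-1)
ρ-cycle length = 2 (tail of 2 descent steps not counted)

2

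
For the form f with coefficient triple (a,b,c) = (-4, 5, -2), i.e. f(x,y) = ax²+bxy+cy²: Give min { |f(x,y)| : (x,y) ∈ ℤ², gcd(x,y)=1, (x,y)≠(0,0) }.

translate: b→3 (≡-5 mod 8), so (4,-5,2)→(4,3,1)
flip: (4,3,1)→(1,-3,4)
translate: b→1 (≡-3 mod 2), so (1,-3,4)→(1,1,2)
reduced (well bottom): (1,1,2) with a≤c, −a<b≤a
well minimum |f| = |-1| = 1 (negative-definite)

1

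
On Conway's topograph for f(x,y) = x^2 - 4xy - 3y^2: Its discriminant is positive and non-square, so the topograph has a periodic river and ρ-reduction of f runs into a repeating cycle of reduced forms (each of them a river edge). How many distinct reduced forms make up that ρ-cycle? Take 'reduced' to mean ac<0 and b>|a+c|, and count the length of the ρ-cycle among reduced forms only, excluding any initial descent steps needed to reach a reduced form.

D = 28, ⌊√D⌋ = 5
descent: ρ → (-3,4,1)  [lands on river]
river: ρ → (1,4,-3)
river: ρ → (-3,2,2)
river: ρ → (2,2,-3)
ρ-cycle length = 4 (tail of 1 descent step not counted)

4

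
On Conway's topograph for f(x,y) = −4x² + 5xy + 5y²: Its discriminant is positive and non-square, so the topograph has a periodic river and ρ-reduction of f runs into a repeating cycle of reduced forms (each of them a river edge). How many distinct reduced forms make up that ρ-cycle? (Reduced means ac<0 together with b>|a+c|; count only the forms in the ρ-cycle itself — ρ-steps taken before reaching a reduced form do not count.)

D = 105, ⌊√D⌋ = 10
river: ρ → (5,5,-4)
river: ρ → (-4,3,6)
river: ρ → (6,9,-1)
river: ρ → (-1,9,6)
river: ρ → (6,3,-4)
river: ρ → (-4,5,5)
ρ-cycle length = 6 (tail of 0 descent steps not counted)

6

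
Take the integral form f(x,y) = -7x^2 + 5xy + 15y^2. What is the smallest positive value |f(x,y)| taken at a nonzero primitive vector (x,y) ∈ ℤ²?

descent: ρ → (15,-5,-7)
descent: ρ → (-7,19,3)  [lands on river]
river: ρ → (3,17,-13)
river: ρ → (-13,9,7)
river: ρ → (7,19,-3)
river: ρ → (-3,17,13)
river: ρ → (13,9,-7)
closes: descent 2, river 6
min |a| on river = 3

3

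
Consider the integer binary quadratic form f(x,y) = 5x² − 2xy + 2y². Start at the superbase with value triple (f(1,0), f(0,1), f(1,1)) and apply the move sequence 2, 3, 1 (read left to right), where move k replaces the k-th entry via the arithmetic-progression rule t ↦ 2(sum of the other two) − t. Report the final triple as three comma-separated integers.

start (5,2,5) = (f(1,0),f(0,1),f(1,1))
replace slot 2: 2·(5+5) − 2 = 18 → (5,18,5)
replace slot 3: 2·(5+18) − 5 = 41 → (5,18,41)
replace slot 1: 2·(18+41) − 5 = 113 → (113,18,41)

113,18,41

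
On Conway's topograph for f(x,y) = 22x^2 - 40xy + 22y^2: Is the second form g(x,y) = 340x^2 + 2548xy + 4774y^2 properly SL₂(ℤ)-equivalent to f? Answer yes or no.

D₁ = -336, D₂ = -336
f: translate: b→4 (≡-40 mod 44), so (22,-40,22)→(22,4,4)
f: flip: (22,4,4)→(4,-4,22)
f: translate: b→4 (≡-4 mod 8), so (4,-4,22)→(4,4,22)
f: reduced (well bottom): (4,4,22) with a≤c, −a<b≤a
g: translate: b→-172 (≡2548 mod 680), so (340,2548,4774)→(340,-172,22)
g: flip: (340,-172,22)→(22,172,340)
g: translate: b→-4 (≡172 mod 44), so (22,172,340)→(22,-4,4)
g: flip: (22,-4,4)→(4,4,22)
g: reduced (well bottom): (4,4,22) with a≤c, −a<b≤a
reduced forms (4, 4, 22) vs (4, 4, 22) ⇒ equivalent

yes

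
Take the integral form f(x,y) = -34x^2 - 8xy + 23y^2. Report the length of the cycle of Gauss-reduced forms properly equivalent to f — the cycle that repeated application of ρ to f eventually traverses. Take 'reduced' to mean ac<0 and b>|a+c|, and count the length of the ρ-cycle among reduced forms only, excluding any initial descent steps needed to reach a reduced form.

D = 3192, ⌊√D⌋ = 56
descent: ρ → (23,54,-3)  [lands on river]
river: ρ → (-3,54,23)
river: ρ → (23,38,-19)
river: ρ → (-19,38,23)
ρ-cycle length = 4 (tail of 1 descent step not counted)

4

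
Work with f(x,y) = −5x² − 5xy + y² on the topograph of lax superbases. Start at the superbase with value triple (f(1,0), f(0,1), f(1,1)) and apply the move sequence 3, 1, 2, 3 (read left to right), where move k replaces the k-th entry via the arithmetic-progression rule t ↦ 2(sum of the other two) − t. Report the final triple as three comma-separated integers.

start (-5,1,-9) = (f(1,0),f(0,1),f(1,1))
replace slot 3: 2·((-5)+1) − (-9) = 1 → (-5,1,1)
replace slot 1: 2·(1+1) − (-5) = 9 → (9,1,1)
replace slot 2: 2·(9+1) − 1 = 19 → (9,19,1)
replace slot 3: 2·(9+19) − 1 = 55 → (9,19,55)

9,19,55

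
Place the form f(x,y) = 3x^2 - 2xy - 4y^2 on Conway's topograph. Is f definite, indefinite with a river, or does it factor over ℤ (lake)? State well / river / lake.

D = b²−4ac = (-2)² − 4·3·(-4) = 52
D > 0 non-square ⇒ indefinite ⇒ periodic river

river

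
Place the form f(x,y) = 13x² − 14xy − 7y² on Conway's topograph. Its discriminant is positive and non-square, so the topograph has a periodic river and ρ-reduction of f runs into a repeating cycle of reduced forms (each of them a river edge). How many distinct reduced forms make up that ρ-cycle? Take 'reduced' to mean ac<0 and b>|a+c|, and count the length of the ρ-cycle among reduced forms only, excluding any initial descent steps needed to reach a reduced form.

D = 560, ⌊√D⌋ = 23
descent: ρ → (-7,14,13)  [lands on river]
river: ρ → (13,12,-8)
river: ρ → (-8,20,5)
river: ρ → (5,20,-8)
river: ρ → (-8,12,13)
river: ρ → (13,14,-7)
ρ-cycle length = 6 (tail of 1 descent step not counted)

6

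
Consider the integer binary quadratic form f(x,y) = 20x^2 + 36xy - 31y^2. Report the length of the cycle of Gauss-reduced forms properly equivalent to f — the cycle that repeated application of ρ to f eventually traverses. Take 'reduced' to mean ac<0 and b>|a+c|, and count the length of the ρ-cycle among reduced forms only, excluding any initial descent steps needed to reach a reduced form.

D = 3776, ⌊√D⌋ = 61
river: ρ → (-31,26,25)
river: ρ → (25,24,-32)
river: ρ → (-32,40,17)
river: ρ → (17,28,-44)
river: ρ → (-44,60,1)
river: ρ → (1,60,-44)
river: ρ → (-44,28,17)
river: ρ → (17,40,-32)
river: ρ → (-32,24,25)
river: ρ → (25,26,-31)
river: ρ → (-31,36,20)
river: ρ → (20,44,-23)
river: ρ → (-23,48,16)
river: ρ → (16,48,-23)
river: ρ → (-23,44,20)
river: ρ → (20,36,-31)
ρ-cycle length = 16 (tail of 0 descent steps not counted)

16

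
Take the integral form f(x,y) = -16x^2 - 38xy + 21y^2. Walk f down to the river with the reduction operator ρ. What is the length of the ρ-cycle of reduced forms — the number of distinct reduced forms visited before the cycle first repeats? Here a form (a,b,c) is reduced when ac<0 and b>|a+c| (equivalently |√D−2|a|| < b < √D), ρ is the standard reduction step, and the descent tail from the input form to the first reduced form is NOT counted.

D = 2788, ⌊√D⌋ = 52
descent: ρ → (21,38,-16)  [lands on river]
river: ρ → (-16,26,33)
river: ρ → (33,40,-9)
river: ρ → (-9,50,8)
river: ρ → (8,46,-21)
river: ρ → (-21,38,16)
river: ρ → (16,26,-33)
river: ρ → (-33,40,9)
river: ρ → (9,50,-8)
river: ρ → (-8,46,21)
ρ-cycle length = 10 (tail of 1 descent step not counted)

10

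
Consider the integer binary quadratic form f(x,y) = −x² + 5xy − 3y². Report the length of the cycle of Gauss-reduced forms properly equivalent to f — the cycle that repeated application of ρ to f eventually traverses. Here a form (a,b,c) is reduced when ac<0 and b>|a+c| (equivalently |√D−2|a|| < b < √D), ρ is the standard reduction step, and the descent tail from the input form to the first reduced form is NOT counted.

D = 13, ⌊√D⌋ = 3
descent: ρ → (-3,1,1)
descent: ρ → (1,3,-1)  [lands on river]
river: ρ → (-1,3,1)
ρ-cycle length = 2 (tail of 2 descent steps not counted)

2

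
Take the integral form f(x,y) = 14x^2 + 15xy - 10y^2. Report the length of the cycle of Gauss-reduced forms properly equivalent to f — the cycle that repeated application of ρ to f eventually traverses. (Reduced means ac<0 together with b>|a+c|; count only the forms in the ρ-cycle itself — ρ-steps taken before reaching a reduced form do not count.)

D = 785, ⌊√D⌋ = 28
river: ρ → (-10,25,4)
river: ρ → (4,23,-16)
river: ρ → (-16,9,11)
river: ρ → (11,13,-14)
river: ρ → (-14,15,10)
river: ρ → (10,25,-4)
river: ρ → (-4,23,16)
river: ρ → (16,9,-11)
river: ρ → (-11,13,14)
river: ρ → (14,15,-10)
ρ-cycle length = 10 (tail of 0 descent steps not counted)

10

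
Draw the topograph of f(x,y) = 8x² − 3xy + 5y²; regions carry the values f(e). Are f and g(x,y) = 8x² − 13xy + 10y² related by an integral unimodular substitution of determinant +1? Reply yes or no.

D₁ = -151, D₂ = -151
f: flip: (8,-3,5)→(5,3,8)
f: reduced (well bottom): (5,3,8) with a≤c, −a<b≤a
g: translate: b→3 (≡-13 mod 16), so (8,-13,10)→(8,3,5)
g: flip: (8,3,5)→(5,-3,8)
g: reduced (well bottom): (5,-3,8) with a≤c, −a<b≤a
reduced forms (5, 3, 8) vs (5, -3, 8) ⇒ inequivalent

no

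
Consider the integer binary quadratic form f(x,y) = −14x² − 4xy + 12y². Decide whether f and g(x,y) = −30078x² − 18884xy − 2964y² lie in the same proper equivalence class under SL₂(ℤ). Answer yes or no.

D₁ = 688, D₂ = 688
river cycle of f (length 10): (12, 4, -14), (-14, 24, 2), (2, 24, -14), (-14, 4, 12), (12, 20, -6), (-6, 16, 18), (18, 20, -4), (-4, 20, 18), (18, 16, -6), (-6, 20, 12)
river cycle of g (length 10): (-14, 24, 2), (2, 24, -14), (-14, 4, 12), (12, 20, -6), (-6, 16, 18), (18, 20, -4), (-4, 20, 18), (18, 16, -6), (-6, 20, 12), (12, 4, -14)
cycles coincide ⇒ equivalent

yes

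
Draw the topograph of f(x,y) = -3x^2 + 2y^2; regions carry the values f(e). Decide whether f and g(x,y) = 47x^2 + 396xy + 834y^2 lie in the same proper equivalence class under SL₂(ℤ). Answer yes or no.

D₁ = 24, D₂ = 24
river cycle of f (length 2): (2, 4, -1), (-1, 4, 2)
river cycle of g (length 2): (2, 4, -1), (-1, 4, 2)
cycles coincide ⇒ equivalent

yes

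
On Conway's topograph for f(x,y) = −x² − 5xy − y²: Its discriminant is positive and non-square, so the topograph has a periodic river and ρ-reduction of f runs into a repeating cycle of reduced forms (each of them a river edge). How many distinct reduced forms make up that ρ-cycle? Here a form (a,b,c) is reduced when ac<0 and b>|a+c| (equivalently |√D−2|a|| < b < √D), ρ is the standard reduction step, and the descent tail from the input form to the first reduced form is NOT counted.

D = 21, ⌊√D⌋ = 4
descent: ρ → (-1,3,3)  [lands on river]
river: ρ → (3,3,-1)
ρ-cycle length = 2 (tail of 1 descent step not counted)

2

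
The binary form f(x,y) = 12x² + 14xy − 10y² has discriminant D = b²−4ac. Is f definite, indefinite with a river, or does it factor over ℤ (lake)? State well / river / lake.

D = b²−4ac = 14² − 4·12·(-10) = 676
D = 26² is a perfect square ⇒ form factors over ℤ ⇒ lakes

lake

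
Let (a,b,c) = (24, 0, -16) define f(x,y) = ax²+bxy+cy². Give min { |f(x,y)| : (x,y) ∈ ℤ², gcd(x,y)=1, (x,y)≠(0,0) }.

descent: ρ → (-16,32,8)  [lands on river]
river: ρ → (8,32,-16)
closes: descent 1, river 2
min |a| on river = 8

8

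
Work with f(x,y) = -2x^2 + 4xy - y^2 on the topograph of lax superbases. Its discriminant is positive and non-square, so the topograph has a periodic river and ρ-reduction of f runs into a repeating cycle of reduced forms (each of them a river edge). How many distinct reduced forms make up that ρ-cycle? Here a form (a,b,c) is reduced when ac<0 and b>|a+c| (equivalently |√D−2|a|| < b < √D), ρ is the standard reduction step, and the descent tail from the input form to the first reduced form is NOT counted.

D = 8, ⌊√D⌋ = 2
descent: ρ → (-1,2,1)  [lands on river]
river: ρ → (1,2,-1)
ρ-cycle length = 2 (tail of 1 descent step not counted)

2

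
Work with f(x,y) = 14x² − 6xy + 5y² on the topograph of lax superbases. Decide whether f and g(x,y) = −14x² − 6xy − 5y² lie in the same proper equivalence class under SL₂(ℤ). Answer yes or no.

D₁ = -244, D₂ = -244
f: flip: (14,-6,5)→(5,6,14)
f: translate: b→-4 (≡6 mod 10), so (5,6,14)→(5,-4,13)
f: reduced (well bottom): (5,-4,13) with a≤c, −a<b≤a
g is negative-definite; reduce −g:
−g: flip: (14,6,5)→(5,-6,14)
−g: translate: b→4 (≡-6 mod 10), so (5,-6,14)→(5,4,13)
−g: reduced (well bottom): (5,4,13) with a≤c, −a<b≤a
flip sign back: reduced form of g is (-5,-4,-13)
reduced forms (5, -4, 13) vs (-5, -4, -13) ⇒ inequivalent

no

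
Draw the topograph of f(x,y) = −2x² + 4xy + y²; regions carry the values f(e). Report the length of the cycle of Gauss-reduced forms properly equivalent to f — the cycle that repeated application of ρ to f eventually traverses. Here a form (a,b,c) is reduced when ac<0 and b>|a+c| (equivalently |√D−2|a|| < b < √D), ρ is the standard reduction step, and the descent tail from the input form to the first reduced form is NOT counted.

D = 24, ⌊√D⌋ = 4
river: ρ → (1,4,-2)
river: ρ → (-2,4,1)
ρ-cycle length = 2 (tail of 0 descent steps not counted)

2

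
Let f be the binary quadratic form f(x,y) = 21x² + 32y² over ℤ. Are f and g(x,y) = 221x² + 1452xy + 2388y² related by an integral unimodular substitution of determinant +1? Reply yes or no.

D₁ = -2688, D₂ = -2688
f: reduced (well bottom): (21,0,32) with a≤c, −a<b≤a
g: translate: b→126 (≡1452 mod 442), so (221,1452,2388)→(221,126,21)
g: flip: (221,126,21)→(21,-126,221)
g: translate: b→0 (≡-126 mod 42), so (21,-126,221)→(21,0,32)
g: reduced (well bottom): (21,0,32) with a≤c, −a<b≤a
reduced forms (21, 0, 32) vs (21, 0, 32) ⇒ equivalent

yes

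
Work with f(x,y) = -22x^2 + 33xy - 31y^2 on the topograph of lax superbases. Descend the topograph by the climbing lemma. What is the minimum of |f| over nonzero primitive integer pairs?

translate: b→11 (≡-33 mod 44), so (22,-33,31)→(22,11,20)
flip: (22,11,20)→(20,-11,22)
reduced (well bottom): (20,-11,22) with a≤c, −a<b≤a
well minimum |f| = |-20| = 20 (negative-definite)

20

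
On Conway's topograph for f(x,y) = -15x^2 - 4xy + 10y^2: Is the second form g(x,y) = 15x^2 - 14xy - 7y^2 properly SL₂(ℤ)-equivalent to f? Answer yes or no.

D₁ = 616, D₂ = 616
river cycle of f (length 10): (10, 24, -1), (-1, 24, 10), (10, 16, -9), (-9, 20, 6), (6, 16, -15), (-15, 14, 7), (7, 14, -15), (-15, 16, 6), (6, 20, -9), (-9, 16, 10)
river cycle of g (length 10): (-7, 14, 15), (15, 16, -6), (-6, 20, 9), (9, 16, -10), (-10, 24, 1), (1, 24, -10), (-10, 16, 9), (9, 20, -6), (-6, 16, 15), (15, 14, -7)
cycles differ ⇒ inequivalent

no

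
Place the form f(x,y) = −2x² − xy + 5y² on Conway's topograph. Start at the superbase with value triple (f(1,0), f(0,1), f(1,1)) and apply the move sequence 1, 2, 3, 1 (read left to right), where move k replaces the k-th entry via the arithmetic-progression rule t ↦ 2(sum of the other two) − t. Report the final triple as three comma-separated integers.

start (-2,5,2) = (f(1,0),f(0,1),f(1,1))
replace slot 1: 2·(5+2) − (-2) = 16 → (16,5,2)
replace slot 2: 2·(16+2) − 5 = 31 → (16,31,2)
replace slot 3: 2·(16+31) − 2 = 92 → (16,31,92)
replace slot 1: 2·(31+92) − 16 = 230 → (230,31,92)

230,31,92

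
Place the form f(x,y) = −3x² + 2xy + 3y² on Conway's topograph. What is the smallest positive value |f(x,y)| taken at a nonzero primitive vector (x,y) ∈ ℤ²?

river: ρ → (3,4,-2)
river: ρ → (-2,4,3)
river: ρ → (3,2,-3)
river: ρ → (-3,4,2)
river: ρ → (2,4,-3)
river: ρ → (-3,2,3)
closes: descent 0, river 6
min |a| on river = 2

2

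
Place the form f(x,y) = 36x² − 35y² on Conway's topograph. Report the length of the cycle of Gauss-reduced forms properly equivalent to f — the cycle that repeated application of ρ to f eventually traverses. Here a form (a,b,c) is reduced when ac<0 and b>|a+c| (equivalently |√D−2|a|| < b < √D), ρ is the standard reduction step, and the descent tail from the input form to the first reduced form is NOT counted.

D = 5040, ⌊√D⌋ = 70
descent: ρ → (-35,70,1)  [lands on river]
river: ρ → (1,70,-35)
ρ-cycle length = 2 (tail of 1 descent step not counted)

2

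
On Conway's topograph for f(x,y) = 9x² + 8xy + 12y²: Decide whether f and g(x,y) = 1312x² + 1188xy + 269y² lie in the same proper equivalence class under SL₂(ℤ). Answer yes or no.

D₁ = -368, D₂ = -368
f: reduced (well bottom): (9,8,12) with a≤c, −a<b≤a
g: flip: (1312,1188,269)→(269,-1188,1312)
g: translate: b→-112 (≡-1188 mod 538), so (269,-1188,1312)→(269,-112,12)
g: flip: (269,-112,12)→(12,112,269)
g: translate: b→-8 (≡112 mod 24), so (12,112,269)→(12,-8,9)
g: flip: (12,-8,9)→(9,8,12)
g: reduced (well bottom): (9,8,12) with a≤c, −a<b≤a
reduced forms (9, 8, 12) vs (9, 8, 12) ⇒ equivalent

yes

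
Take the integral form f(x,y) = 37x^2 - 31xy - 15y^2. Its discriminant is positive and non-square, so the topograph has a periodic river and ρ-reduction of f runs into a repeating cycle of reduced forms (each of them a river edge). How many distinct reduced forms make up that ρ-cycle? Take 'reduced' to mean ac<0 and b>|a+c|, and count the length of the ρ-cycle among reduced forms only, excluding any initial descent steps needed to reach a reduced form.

D = 3181, ⌊√D⌋ = 56
descent: ρ → (-15,31,37)  [lands on river]
river: ρ → (37,43,-9)
river: ρ → (-9,47,27)
river: ρ → (27,7,-29)
river: ρ → (-29,51,5)
river: ρ → (5,49,-39)
river: ρ → (-39,29,15)
river: ρ → (15,31,-37)
river: ρ → (-37,43,9)
river: ρ → (9,47,-27)
river: ρ → (-27,7,29)
river: ρ → (29,51,-5)
river: ρ → (-5,49,39)
river: ρ → (39,29,-15)
ρ-cycle length = 14 (tail of 1 descent step not counted)

14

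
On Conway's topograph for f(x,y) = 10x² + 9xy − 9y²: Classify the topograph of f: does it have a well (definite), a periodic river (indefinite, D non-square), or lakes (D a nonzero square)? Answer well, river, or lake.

D = b²−4ac = 9² − 4·10·(-9) = 441
D = 21² is a perfect square ⇒ form factors over ℤ ⇒ lakes

lake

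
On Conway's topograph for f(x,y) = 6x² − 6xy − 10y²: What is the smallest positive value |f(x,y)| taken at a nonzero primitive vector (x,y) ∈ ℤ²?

descent: ρ → (-10,6,6)  [lands on river]
river: ρ → (6,6,-10)
river: ρ → (-10,14,2)
river: ρ → (2,14,-10)
closes: descent 1, river 4
min |a| on river = 2

2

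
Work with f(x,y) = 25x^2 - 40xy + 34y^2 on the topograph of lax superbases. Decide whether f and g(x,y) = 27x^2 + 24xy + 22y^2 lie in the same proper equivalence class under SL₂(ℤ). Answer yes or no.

D₁ = -1800, D₂ = -1800
f: translate: b→10 (≡-40 mod 50), so (25,-40,34)→(25,10,19)
f: flip: (25,10,19)→(19,-10,25)
f: reduced (well bottom): (19,-10,25) with a≤c, −a<b≤a
g: flip: (27,24,22)→(22,-24,27)
g: translate: b→20 (≡-24 mod 44), so (22,-24,27)→(22,20,25)
g: reduced (well bottom): (22,20,25) with a≤c, −a<b≤a
reduced forms (19, -10, 25) vs (22, 20, 25) ⇒ inequivalent

no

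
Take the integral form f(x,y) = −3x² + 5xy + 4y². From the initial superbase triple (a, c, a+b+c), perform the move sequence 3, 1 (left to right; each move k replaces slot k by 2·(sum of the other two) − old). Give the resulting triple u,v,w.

start (-3,4,6) = (f(1,0),f(0,1),f(1,1))
replace slot 3: 2·((-3)+4) − 6 = -4 → (-3,4,-4)
replace slot 1: 2·(4+(-4)) − (-3) = 3 → (3,4,-4)

3,4,-4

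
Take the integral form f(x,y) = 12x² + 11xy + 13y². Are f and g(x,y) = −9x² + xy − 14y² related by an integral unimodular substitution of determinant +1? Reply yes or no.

D₁ = -503, D₂ = -503
f: reduced (well bottom): (12,11,13) with a≤c, −a<b≤a
g is negative-definite; reduce −g:
−g: reduced (well bottom): (9,-1,14) with a≤c, −a<b≤a
flip sign back: reduced form of g is (-9,1,-14)
reduced forms (12, 11, 13) vs (-9, 1, -14) ⇒ inequivalent

no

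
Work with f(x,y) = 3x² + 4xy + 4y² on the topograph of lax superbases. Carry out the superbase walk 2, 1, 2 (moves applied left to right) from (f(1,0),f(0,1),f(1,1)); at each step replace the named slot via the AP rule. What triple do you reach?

start (3,4,11) = (f(1,0),f(0,1),f(1,1))
replace slot 2: 2·(3+11) − 4 = 24 → (3,24,11)
replace slot 1: 2·(24+11) − 3 = 67 → (67,24,11)
replace slot 2: 2·(67+11) − 24 = 132 → (67,132,11)

67,132,11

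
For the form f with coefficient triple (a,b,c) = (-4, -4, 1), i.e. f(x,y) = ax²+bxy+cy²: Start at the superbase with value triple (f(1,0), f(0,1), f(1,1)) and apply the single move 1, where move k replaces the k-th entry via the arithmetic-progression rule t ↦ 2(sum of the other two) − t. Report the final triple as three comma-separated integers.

start (-4,1,-7) = (f(1,0),f(0,1),f(1,1))
replace slot 1: 2·(1+(-7)) − (-4) = -8 → (-8,1,-7)

-8,1,-7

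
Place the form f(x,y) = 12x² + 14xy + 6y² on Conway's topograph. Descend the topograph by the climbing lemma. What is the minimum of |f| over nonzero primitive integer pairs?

translate: b→-10 (≡14 mod 24), so (12,14,6)→(12,-10,4)
flip: (12,-10,4)→(4,10,12)
translate: b→2 (≡10 mod 8), so (4,10,12)→(4,2,6)
reduced (well bottom): (4,2,6) with a≤c, −a<b≤a
well minimum = a = 4

4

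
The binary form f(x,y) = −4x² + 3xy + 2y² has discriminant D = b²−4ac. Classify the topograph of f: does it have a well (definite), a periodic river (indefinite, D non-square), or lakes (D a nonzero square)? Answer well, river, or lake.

D = b²−4ac = 3² − 4·(-4)·2 = 41
D > 0 non-square ⇒ indefinite ⇒ periodic river

river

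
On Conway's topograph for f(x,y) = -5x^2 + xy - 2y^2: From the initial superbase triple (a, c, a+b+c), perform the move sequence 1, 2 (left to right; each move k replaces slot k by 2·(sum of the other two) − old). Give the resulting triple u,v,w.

start (-5,-2,-6) = (f(1,0),f(0,1),f(1,1))
replace slot 1: 2·((-2)+(-6)) − (-5) = -11 → (-11,-2,-6)
replace slot 2: 2·((-11)+(-6)) − (-2) = -32 → (-11,-32,-6)

-11,-32,-6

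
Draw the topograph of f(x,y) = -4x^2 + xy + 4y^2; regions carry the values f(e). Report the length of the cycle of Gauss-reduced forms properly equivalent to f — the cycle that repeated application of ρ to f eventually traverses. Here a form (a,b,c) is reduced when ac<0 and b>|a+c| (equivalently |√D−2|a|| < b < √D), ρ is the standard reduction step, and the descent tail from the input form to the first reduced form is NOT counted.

D = 65, ⌊√D⌋ = 8
river: ρ → (4,7,-1)
river: ρ → (-1,7,4)
river: ρ → (4,1,-4)
river: ρ → (-4,7,1)
river: ρ → (1,7,-4)
river: ρ → (-4,1,4)
ρ-cycle length = 6 (tail of 0 descent steps not counted)

6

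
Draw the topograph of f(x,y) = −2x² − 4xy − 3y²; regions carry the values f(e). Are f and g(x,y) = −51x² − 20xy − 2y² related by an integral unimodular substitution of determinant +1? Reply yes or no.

D₁ = -8, D₂ = -8
f is negative-definite; reduce −f:
−f: translate: b→0 (≡4 mod 4), so (2,4,3)→(2,0,1)
−f: flip: (2,0,1)→(1,0,2)
−f: reduced (well bottom): (1,0,2) with a≤c, −a<b≤a
flip sign back: reduced form of f is (-1,0,-2)
g is negative-definite; reduce −g:
−g: flip: (51,20,2)→(2,-20,51)
−g: translate: b→0 (≡-20 mod 4), so (2,-20,51)→(2,0,1)
−g: flip: (2,0,1)→(1,0,2)
−g: reduced (well bottom): (1,0,2) with a≤c, −a<b≤a
flip sign back: reduced form of g is (-1,0,-2)
reduced forms (-1, 0, -2) vs (-1, 0, -2) ⇒ equivalent

yes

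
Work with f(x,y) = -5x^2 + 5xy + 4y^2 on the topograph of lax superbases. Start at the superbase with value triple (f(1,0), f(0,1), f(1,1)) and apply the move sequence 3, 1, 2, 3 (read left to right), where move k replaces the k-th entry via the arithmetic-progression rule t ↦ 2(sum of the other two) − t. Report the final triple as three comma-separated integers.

start (-5,4,4) = (f(1,0),f(0,1),f(1,1))
replace slot 3: 2·((-5)+4) − 4 = -6 → (-5,4,-6)
replace slot 1: 2·(4+(-6)) − (-5) = 1 → (1,4,-6)
replace slot 2: 2·(1+(-6)) − 4 = -14 → (1,-14,-6)
replace slot 3: 2·(1+(-14)) − (-6) = -20 → (1,-14,-20)

1,-14,-20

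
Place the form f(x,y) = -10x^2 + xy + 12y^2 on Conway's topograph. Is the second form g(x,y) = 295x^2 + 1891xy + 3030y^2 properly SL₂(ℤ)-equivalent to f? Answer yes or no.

D₁ = 481, D₂ = 481
river cycle of f (length 30): (-10, 21, 1), (1, 21, -10), (-10, 19, 3), (3, 17, -16), (-16, 15, 4), (4, 17, -12), (-12, 7, 9), (9, 11, -10), (-10, 9, 10), (10, 11, -9), … (20 more)
river cycle of g (length 30): (-10, 21, 1), (1, 21, -10), (-10, 19, 3), (3, 17, -16), (-16, 15, 4), (4, 17, -12), (-12, 7, 9), (9, 11, -10), (-10, 9, 10), (10, 11, -9), … (20 more)
cycles coincide ⇒ equivalent

yes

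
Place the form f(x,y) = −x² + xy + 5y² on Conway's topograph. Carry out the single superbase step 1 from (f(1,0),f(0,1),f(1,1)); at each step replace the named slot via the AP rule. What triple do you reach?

start (-1,5,5) = (f(1,0),f(0,1),f(1,1))
replace slot 1: 2·(5+5) − (-1) = 21 → (21,5,5)

21,5,5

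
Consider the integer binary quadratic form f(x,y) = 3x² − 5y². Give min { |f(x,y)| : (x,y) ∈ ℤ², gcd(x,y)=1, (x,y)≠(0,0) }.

descent: ρ → (-5,0,3)
descent: ρ → (3,6,-2)  [lands on river]
river: ρ → (-2,6,3)
closes: descent 2, river 2
min |a| on river = 2

2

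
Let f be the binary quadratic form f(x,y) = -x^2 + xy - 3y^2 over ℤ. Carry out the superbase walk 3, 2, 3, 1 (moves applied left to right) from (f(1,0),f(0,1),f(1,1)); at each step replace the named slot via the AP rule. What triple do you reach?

start (-1,-3,-3) = (f(1,0),f(0,1),f(1,1))
replace slot 3: 2·((-1)+(-3)) − (-3) = -5 → (-1,-3,-5)
replace slot 2: 2·((-1)+(-5)) − (-3) = -9 → (-1,-9,-5)
replace slot 3: 2·((-1)+(-9)) − (-5) = -15 → (-1,-9,-15)
replace slot 1: 2·((-9)+(-15)) − (-1) = -47 → (-47,-9,-15)

-47,-9,-15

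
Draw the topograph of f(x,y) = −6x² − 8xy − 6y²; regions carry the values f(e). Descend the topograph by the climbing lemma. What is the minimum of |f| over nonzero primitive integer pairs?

translate: b→-4 (≡8 mod 12), so (6,8,6)→(6,-4,4)
flip: (6,-4,4)→(4,4,6)
reduced (well bottom): (4,4,6) with a≤c, −a<b≤a
well minimum |f| = |-4| = 4 (negative-definite)

4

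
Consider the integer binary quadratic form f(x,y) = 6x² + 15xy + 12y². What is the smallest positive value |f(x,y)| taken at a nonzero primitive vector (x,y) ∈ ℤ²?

translate: b→3 (≡15 mod 12), so (6,15,12)→(6,3,3)
flip: (6,3,3)→(3,-3,6)
translate: b→3 (≡-3 mod 6), so (3,-3,6)→(3,3,6)
reduced (well bottom): (3,3,6) with a≤c, −a<b≤a
well minimum = a = 3

3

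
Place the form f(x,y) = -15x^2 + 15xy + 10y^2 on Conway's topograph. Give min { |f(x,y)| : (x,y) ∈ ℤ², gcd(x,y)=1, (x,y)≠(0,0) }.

river: ρ → (10,25,-5)
river: ρ → (-5,25,10)
river: ρ → (10,15,-15)
river: ρ → (-15,15,10)
closes: descent 0, river 4
min |a| on river = 5

5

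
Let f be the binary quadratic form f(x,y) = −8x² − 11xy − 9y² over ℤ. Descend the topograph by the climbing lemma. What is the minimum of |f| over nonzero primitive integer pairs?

translate: b→-5 (≡11 mod 16), so (8,11,9)→(8,-5,6)
flip: (8,-5,6)→(6,5,8)
reduced (well bottom): (6,5,8) with a≤c, −a<b≤a
well minimum |f| = |-6| = 6 (negative-definite)

6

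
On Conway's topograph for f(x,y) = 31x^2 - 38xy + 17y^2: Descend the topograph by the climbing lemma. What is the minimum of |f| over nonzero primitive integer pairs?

translate: b→24 (≡-38 mod 62), so (31,-38,17)→(31,24,10)
flip: (31,24,10)→(10,-24,31)
translate: b→-4 (≡-24 mod 20), so (10,-24,31)→(10,-4,17)
reduced (well bottom): (10,-4,17) with a≤c, −a<b≤a
well minimum = a = 10

10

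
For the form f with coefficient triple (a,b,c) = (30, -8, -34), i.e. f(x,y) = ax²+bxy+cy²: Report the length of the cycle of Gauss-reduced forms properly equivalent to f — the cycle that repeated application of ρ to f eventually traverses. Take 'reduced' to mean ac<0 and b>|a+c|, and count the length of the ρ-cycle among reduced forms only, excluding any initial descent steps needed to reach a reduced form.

D = 4144, ⌊√D⌋ = 64
descent: ρ → (-34,8,30)  [lands on river]
river: ρ → (30,52,-12)
river: ρ → (-12,44,46)
river: ρ → (46,48,-10)
river: ρ → (-10,52,36)
river: ρ → (36,20,-26)
river: ρ → (-26,32,30)
river: ρ → (30,28,-28)
river: ρ → (-28,28,30)
river: ρ → (30,32,-26)
river: ρ → (-26,20,36)
river: ρ → (36,52,-10)
river: ρ → (-10,48,46)
river: ρ → (46,44,-12)
river: ρ → (-12,52,30)
river: ρ → (30,8,-34)
river: ρ → (-34,60,4)
river: ρ → (4,60,-34)
ρ-cycle length = 18 (tail of 1 descent step not counted)

18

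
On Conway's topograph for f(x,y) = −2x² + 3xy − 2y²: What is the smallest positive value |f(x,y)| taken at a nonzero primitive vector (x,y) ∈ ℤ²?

translate: b→1 (≡-3 mod 4), so (2,-3,2)→(2,1,1)
flip: (2,1,1)→(1,-1,2)
translate: b→1 (≡-1 mod 2), so (1,-1,2)→(1,1,2)
reduced (well bottom): (1,1,2) with a≤c, −a<b≤a
well minimum |f| = |-1| = 1 (negative-definite)

1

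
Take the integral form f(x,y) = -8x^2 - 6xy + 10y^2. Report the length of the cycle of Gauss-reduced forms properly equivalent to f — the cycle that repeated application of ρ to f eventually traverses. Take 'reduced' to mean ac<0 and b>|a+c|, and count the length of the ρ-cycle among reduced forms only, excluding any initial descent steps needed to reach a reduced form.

D = 356, ⌊√D⌋ = 18
descent: ρ → (10,6,-8)  [lands on river]
river: ρ → (-8,10,8)
river: ρ → (8,6,-10)
river: ρ → (-10,14,4)
river: ρ → (4,18,-2)
river: ρ → (-2,18,4)
river: ρ → (4,14,-10)
river: ρ → (-10,6,8)
river: ρ → (8,10,-8)
river: ρ → (-8,6,10)
river: ρ → (10,14,-4)
river: ρ → (-4,18,2)
river: ρ → (2,18,-4)
river: ρ → (-4,14,10)
ρ-cycle length = 14 (tail of 1 descent step not counted)

14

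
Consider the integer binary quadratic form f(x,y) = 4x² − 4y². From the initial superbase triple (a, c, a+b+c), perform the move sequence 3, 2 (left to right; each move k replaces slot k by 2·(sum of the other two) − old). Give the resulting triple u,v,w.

start (4,-4,0) = (f(1,0),f(0,1),f(1,1))
replace slot 3: 2·(4+(-4)) − 0 = 0 → (4,-4,0)
replace slot 2: 2·(4+0) − (-4) = 12 → (4,12,0)

4,12,0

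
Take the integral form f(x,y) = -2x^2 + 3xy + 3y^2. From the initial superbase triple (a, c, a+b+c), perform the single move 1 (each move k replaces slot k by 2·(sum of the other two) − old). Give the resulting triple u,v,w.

start (-2,3,4) = (f(1,0),f(0,1),f(1,1))
replace slot 1: 2·(3+4) − (-2) = 16 → (16,3,4)

16,3,4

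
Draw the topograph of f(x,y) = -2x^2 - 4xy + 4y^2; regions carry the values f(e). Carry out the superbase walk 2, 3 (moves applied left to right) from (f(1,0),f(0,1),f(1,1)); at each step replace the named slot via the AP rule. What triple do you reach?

start (-2,4,-2) = (f(1,0),f(0,1),f(1,1))
replace slot 2: 2·((-2)+(-2)) − 4 = -12 → (-2,-12,-2)
replace slot 3: 2·((-2)+(-12)) − (-2) = -26 → (-2,-12,-26)

-2,-12,-26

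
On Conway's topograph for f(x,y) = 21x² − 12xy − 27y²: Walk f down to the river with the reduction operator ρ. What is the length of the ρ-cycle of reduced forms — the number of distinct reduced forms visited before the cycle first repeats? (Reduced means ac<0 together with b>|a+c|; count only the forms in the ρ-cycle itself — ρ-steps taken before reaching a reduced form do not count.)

D = 2412, ⌊√D⌋ = 49
descent: ρ → (-27,12,21)  [lands on river]
river: ρ → (21,30,-18)
river: ρ → (-18,42,9)
river: ρ → (9,48,-3)
river: ρ → (-3,48,9)
river: ρ → (9,42,-18)
river: ρ → (-18,30,21)
river: ρ → (21,12,-27)
river: ρ → (-27,42,6)
river: ρ → (6,42,-27)
ρ-cycle length = 10 (tail of 1 descent step not counted)

10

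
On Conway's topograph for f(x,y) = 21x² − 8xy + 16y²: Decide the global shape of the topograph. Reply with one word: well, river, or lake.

D = b²−4ac = (-8)² − 4·21·16 = -1280
D < 0 ⇒ definite ⇒ every region one sign ⇒ single well

well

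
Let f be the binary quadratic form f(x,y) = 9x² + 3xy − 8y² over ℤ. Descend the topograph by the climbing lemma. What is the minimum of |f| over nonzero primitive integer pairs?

river: ρ → (-8,13,4)
river: ρ → (4,11,-11)
river: ρ → (-11,11,4)
river: ρ → (4,13,-8)
river: ρ → (-8,3,9)
river: ρ → (9,15,-2)
river: ρ → (-2,17,1)
river: ρ → (1,17,-2)
river: ρ → (-2,15,9)
river: ρ → (9,3,-8)
closes: descent 0, river 10
min |a| on river = 1

1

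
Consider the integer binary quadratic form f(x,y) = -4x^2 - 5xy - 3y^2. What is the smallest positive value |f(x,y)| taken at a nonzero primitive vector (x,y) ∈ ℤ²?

translate: b→-3 (≡5 mod 8), so (4,5,3)→(4,-3,2)
flip: (4,-3,2)→(2,3,4)
translate: b→-1 (≡3 mod 4), so (2,3,4)→(2,-1,3)
reduced (well bottom): (2,-1,3) with a≤c, −a<b≤a
well minimum |f| = |-2| = 2 (negative-definite)

2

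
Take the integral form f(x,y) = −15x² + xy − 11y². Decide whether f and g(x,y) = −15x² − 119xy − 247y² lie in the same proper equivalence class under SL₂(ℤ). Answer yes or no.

D₁ = -659, D₂ = -659
f is negative-definite; reduce −f:
−f: flip: (15,-1,11)→(11,1,15)
−f: reduced (well bottom): (11,1,15) with a≤c, −a<b≤a
flip sign back: reduced form of f is (-11,-1,-15)
g is negative-definite; reduce −g:
−g: translate: b→-1 (≡119 mod 30), so (15,119,247)→(15,-1,11)
−g: flip: (15,-1,11)→(11,1,15)
−g: reduced (well bottom): (11,1,15) with a≤c, −a<b≤a
flip sign back: reduced form of g is (-11,-1,-15)
reduced forms (-11, -1, -15) vs (-11, -1, -15) ⇒ equivalent

yes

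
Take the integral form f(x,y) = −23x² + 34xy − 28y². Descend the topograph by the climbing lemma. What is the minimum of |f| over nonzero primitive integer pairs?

translate: b→12 (≡-34 mod 46), so (23,-34,28)→(23,12,17)
flip: (23,12,17)→(17,-12,23)
reduced (well bottom): (17,-12,23) with a≤c, −a<b≤a
well minimum |f| = |-17| = 17 (negative-definite)

17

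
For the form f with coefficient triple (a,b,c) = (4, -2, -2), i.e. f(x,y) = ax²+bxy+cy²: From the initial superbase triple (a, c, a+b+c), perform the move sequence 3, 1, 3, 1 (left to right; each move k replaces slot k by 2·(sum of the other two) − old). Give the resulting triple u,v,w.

start (4,-2,0) = (f(1,0),f(0,1),f(1,1))
replace slot 3: 2·(4+(-2)) − 0 = 4 → (4,-2,4)
replace slot 1: 2·((-2)+4) − 4 = 0 → (0,-2,4)
replace slot 3: 2·(0+(-2)) − 4 = -8 → (0,-2,-8)
replace slot 1: 2·((-2)+(-8)) − 0 = -20 → (-20,-2,-8)

-20,-2,-8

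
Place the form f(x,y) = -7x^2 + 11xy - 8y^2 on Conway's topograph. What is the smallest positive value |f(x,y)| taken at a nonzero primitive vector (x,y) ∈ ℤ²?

translate: b→3 (≡-11 mod 14), so (7,-11,8)→(7,3,4)
flip: (7,3,4)→(4,-3,7)
reduced (well bottom): (4,-3,7) with a≤c, −a<b≤a
well minimum |f| = |-4| = 4 (negative-definite)

4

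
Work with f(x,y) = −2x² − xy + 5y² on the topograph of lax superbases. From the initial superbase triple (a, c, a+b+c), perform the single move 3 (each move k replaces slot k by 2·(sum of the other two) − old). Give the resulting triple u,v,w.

start (-2,5,2) = (f(1,0),f(0,1),f(1,1))
replace slot 3: 2·((-2)+5) − 2 = 4 → (-2,5,4)

-2,5,4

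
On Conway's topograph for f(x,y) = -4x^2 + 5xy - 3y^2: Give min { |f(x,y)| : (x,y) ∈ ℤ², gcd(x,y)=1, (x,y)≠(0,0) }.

translate: b→3 (≡-5 mod 8), so (4,-5,3)→(4,3,2)
flip: (4,3,2)→(2,-3,4)
translate: b→1 (≡-3 mod 4), so (2,-3,4)→(2,1,3)
reduced (well bottom): (2,1,3) with a≤c, −a<b≤a
well minimum |f| = |-2| = 2 (negative-definite)

2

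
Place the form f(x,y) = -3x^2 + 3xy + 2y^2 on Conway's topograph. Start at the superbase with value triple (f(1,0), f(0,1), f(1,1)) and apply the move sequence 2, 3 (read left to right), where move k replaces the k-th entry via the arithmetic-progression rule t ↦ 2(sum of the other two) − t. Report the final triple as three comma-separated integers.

start (-3,2,2) = (f(1,0),f(0,1),f(1,1))
replace slot 2: 2·((-3)+2) − 2 = -4 → (-3,-4,2)
replace slot 3: 2·((-3)+(-4)) − 2 = -16 → (-3,-4,-16)

-3,-4,-16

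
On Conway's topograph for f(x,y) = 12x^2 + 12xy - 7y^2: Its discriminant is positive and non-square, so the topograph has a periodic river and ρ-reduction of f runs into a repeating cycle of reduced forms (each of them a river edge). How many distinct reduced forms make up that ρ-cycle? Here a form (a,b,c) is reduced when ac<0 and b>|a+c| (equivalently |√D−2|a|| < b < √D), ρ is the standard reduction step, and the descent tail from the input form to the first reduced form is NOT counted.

D = 480, ⌊√D⌋ = 21
river: ρ → (-7,16,8)
river: ρ → (8,16,-7)
river: ρ → (-7,12,12)
river: ρ → (12,12,-7)
ρ-cycle length = 4 (tail of 0 descent steps not counted)

4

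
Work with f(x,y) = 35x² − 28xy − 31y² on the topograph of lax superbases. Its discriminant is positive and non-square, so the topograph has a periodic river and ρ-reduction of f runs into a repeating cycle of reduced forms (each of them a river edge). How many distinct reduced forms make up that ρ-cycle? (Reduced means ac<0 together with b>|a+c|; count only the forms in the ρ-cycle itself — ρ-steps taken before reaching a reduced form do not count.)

D = 5124, ⌊√D⌋ = 71
descent: ρ → (-31,28,35)  [lands on river]
river: ρ → (35,42,-24)
river: ρ → (-24,54,23)
river: ρ → (23,38,-40)
river: ρ → (-40,42,21)
river: ρ → (21,42,-40)
river: ρ → (-40,38,23)
river: ρ → (23,54,-24)
river: ρ → (-24,42,35)
river: ρ → (35,28,-31)
river: ρ → (-31,34,32)
river: ρ → (32,30,-33)
river: ρ → (-33,36,29)
river: ρ → (29,22,-40)
river: ρ → (-40,58,11)
river: ρ → (11,52,-55)
river: ρ → (-55,58,8)
river: ρ → (8,70,-7)
river: ρ → (-7,70,8)
river: ρ → (8,58,-55)
river: ρ → (-55,52,11)
river: ρ → (11,58,-40)
river: ρ → (-40,22,29)
river: ρ → (29,36,-33)
river: ρ → (-33,30,32)
river: ρ → (32,34,-31)
ρ-cycle length = 26 (tail of 1 descent step not counted)

26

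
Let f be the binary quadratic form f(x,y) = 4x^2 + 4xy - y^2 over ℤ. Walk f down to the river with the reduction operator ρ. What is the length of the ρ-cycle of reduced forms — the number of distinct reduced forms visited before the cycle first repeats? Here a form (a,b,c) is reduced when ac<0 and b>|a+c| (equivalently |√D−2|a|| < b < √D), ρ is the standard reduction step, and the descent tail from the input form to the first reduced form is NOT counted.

D = 32, ⌊√D⌋ = 5
river: ρ → (-1,4,4)
river: ρ → (4,4,-1)
ρ-cycle length = 2 (tail of 0 descent steps not counted)

2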